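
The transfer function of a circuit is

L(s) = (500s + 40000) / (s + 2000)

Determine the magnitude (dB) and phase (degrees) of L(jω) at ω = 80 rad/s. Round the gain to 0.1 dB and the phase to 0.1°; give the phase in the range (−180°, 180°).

29.0 dB, 42.7°

Substitute s = j80:
Numerator: 500(j80) + 40000 = 40000 + j40000
Denominator: (j80) + 2000 = 2000 + j80
|N| = √(40000² + 40000²) ≈ 56569, ∠N ≈ 45.00°
|D| = √(2000² + 80²) ≈ 2001.6, ∠D ≈ 2.29°
|L| = 56569 / 2001.6 ≈ 28.262
Gain = 20 log₁₀(28.262) ≈ 29.02 dB
∠L = 45.00° − 2.29° = 42.71°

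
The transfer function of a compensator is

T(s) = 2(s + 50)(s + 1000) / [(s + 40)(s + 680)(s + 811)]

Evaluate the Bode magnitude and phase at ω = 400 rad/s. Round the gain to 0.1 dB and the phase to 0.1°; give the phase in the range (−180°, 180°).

At s = jω = j400:
zero (s+50): 50 + j400 → |·| = √(50²+400²) = √162500 ≈ 403.11, ∠ = arctan(400/50) ≈ 82.87°
zero (s+1000): 1000 + j400 → |·| = √(1000²+400²) = √1160000 ≈ 1077, ∠ = arctan(400/1000) ≈ 21.80°
pole (s+40): 40 + j400 → |·| = √(40²+400²) = √161600 ≈ 402, ∠ = arctan(400/40) ≈ 84.29°
pole (s+680): 680 + j400 → |·| = √(680²+400²) = √622400 ≈ 788.92, ∠ = arctan(400/680) ≈ 30.47°
pole (s+811): 811 + j400 → |·| = √(811²+400²) = √817721 ≈ 904.28, ∠ = arctan(400/811) ≈ 26.25°
|T| = 2 · 4.3415e+05 / 2.8679e+08 ≈ 0.0030277
Gain = 20 log₁₀(0.0030277) ≈ -50.38 dB
∠T = 104.67° − 141.01° = -36.34°

-50.4 dB, -36.3°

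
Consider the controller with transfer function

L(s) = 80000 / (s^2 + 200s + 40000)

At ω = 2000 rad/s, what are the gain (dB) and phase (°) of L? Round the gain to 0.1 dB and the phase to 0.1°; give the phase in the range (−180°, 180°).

At s = jω = j2000:
quadratic: (j2000)² + 200·j2000 + 40000 = -3960000 + j400000 → |·| ≈ 3.9802e+06, ∠ ≈ 174.23°
|L| = 80000 / 3.9802e+06 ≈ 0.020099
Gain = 20 log₁₀(0.020099) ≈ -33.94 dB
∠L = 0.00° − 174.23° = -174.23°

-33.9 dB, -174.2°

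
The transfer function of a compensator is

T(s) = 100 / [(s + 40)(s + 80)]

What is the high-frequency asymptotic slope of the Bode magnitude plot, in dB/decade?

Each pole contributes −20 dB/decade at high frequency; each zero contributes +20 dB/decade.
Net: 0 zero(s) − 2 pole(s) → -40 dB/decade.

-40 dB/decade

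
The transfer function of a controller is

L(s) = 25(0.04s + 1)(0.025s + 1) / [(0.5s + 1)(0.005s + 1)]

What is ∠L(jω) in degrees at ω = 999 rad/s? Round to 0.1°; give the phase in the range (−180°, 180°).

7.7°

At ω = 999 rad/s:
zero (1 + j999·0.04) = 1 + j39.96 → |·| ≈ 39.973, ∠ ≈ 88.57°
zero (1 + j999·0.025) = 1 + j24.975 → |·| ≈ 24.995, ∠ ≈ 87.71°
pole (1 + j999·0.5) = 1 + j499.5 → |·| ≈ 499.5, ∠ ≈ 89.89°
pole (1 + j999·0.005) = 1 + j4.995 → |·| ≈ 5.0941, ∠ ≈ 78.68°
∠L = (88.57° + 87.71°) − (89.89° + 78.68°) = 7.71°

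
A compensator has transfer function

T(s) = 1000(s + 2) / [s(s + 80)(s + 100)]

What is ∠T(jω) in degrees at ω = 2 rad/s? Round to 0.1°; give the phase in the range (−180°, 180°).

At s = jω = j2:
zero (s+2): 2 + j2 → |·| = √(2²+2²) = √8 ≈ 2.8284, ∠ = arctan(2/2) ≈ 45.00°
pole (s+80): 80 + j2 → |·| = √(80²+2²) = √6404 ≈ 80.025, ∠ = arctan(2/80) ≈ 1.43°
pole (s+100): 100 + j2 → |·| = √(100²+2²) = √10004 ≈ 100.02, ∠ = arctan(2/100) ≈ 1.15°
pole at origin: |s| = 2, ∠ = 90.00° (in denominator)
∠T = 45.00° − 92.58° = -47.58°

-47.6°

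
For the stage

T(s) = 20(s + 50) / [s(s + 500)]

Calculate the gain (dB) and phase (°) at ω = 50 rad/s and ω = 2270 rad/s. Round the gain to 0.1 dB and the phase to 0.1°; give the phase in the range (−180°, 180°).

At s = jω = j50:
zero (s+50): 50 + j50 → |·| = √(50²+50²) = √5000 ≈ 70.711, ∠ = arctan(50/50) ≈ 45.00°
pole (s+500): 500 + j50 → |·| = √(500²+50²) = √252500 ≈ 502.49, ∠ = arctan(50/500) ≈ 5.71°
pole at origin: |s| = 50, ∠ = 90.00° (in denominator)
|T| = 20 · 70.711 / 25124 ≈ 0.05629
Gain = 20 log₁₀(0.05629) ≈ -24.99 dB
∠T = 45.00° − 95.71° = -50.71°

At s = jω = j2270:
zero (s+50): 50 + j2270 → |·| = √(50²+2270²) = √5155400 ≈ 2270.6, ∠ = arctan(2270/50) ≈ 88.74°
pole (s+500): 500 + j2270 → |·| = √(500²+2270²) = √5402900 ≈ 2324.4, ∠ = arctan(2270/500) ≈ 77.58°
pole at origin: |s| = 2270, ∠ = 90.00° (in denominator)
|T| = 20 · 2270.6 / 5.2764e+06 ≈ 0.0086066
Gain = 20 log₁₀(0.0086066) ≈ -41.30 dB
∠T = 88.74° − 167.58° = -78.84°

ω = 50: -25.0 dB, -50.7°; ω = 2270: -41.3 dB, -78.8°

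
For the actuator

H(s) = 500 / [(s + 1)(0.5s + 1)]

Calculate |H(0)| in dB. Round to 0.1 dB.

54.0 dB

H(0) = 500 · 1 / 1 = 500
20 log₁₀(500) ≈ 53.98 dB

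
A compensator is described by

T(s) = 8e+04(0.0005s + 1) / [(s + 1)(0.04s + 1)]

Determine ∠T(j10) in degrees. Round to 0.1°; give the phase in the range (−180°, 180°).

-105.8°

At ω = 10 rad/s:
zero (1 + j10·0.0005) = 1 + j0.005 → |·| ≈ 1, ∠ ≈ 0.29°
pole (1 + j10·1) = 1 + j10 → |·| ≈ 10.05, ∠ ≈ 84.29°
pole (1 + j10·0.04) = 1 + j0.4 → |·| ≈ 1.077, ∠ ≈ 21.80°
∠T = (0.29°) − (84.29° + 21.80°) = -105.80°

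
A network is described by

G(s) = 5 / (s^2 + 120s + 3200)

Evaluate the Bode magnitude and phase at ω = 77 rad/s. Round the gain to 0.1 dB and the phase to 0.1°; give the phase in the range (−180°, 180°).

Substitute s = j77:
Numerator: 5 = 5 + j0
Denominator: (j77)^2 + 120(j77) + 3200 = -2729 + j9240
|N| = √(5² + 0²) ≈ 5, ∠N ≈ 0.00°
|D| = √(2729² + 9240²) ≈ 9634.6, ∠D ≈ 106.45°
|G| = 5 / 9634.6 ≈ 0.00051896
Gain = 20 log₁₀(0.00051896) ≈ -65.70 dB
∠G = 0.00° − 106.45° = -106.45°

-65.7 dB, -106.5°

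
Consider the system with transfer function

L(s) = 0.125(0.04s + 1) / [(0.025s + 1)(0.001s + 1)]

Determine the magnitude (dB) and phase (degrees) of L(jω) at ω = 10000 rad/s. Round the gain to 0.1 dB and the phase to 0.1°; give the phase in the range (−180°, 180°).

At ω = 10000 rad/s:
zero (1 + j10000·0.04) = 1 + j400 → |·| ≈ 400, ∠ ≈ 89.86°
pole (1 + j10000·0.025) = 1 + j250 → |·| ≈ 250, ∠ ≈ 89.77°
pole (1 + j10000·0.001) = 1 + j10 → |·| ≈ 10.05, ∠ ≈ 84.29°
|L| = 0.125 · 400 / (250 · 10.05) ≈ 0.0199
Gain = 20 log₁₀(0.0199) ≈ -34.02 dB
∠L = (89.86°) − (89.77° + 84.29°) = -84.20°

-34.0 dB, -84.2°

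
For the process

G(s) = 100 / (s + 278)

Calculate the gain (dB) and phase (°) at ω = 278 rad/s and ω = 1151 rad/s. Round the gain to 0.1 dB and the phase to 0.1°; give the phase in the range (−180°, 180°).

Substitute s = j278:
Numerator: 100 = 100 + j0
Denominator: (j278) + 278 = 278 + j278
|N| = √(100² + 0²) ≈ 100, ∠N ≈ 0.00°
|D| = √(278² + 278²) ≈ 393.15, ∠D ≈ 45.00°
|G| = 100 / 393.15 ≈ 0.25436
Gain = 20 log₁₀(0.25436) ≈ -11.89 dB
∠G = 0.00° − 45.00° = -45.00°

Substitute s = j1151:
Numerator: 100 = 100 + j0
Denominator: (j1151) + 278 = 278 + j1151
|N| = √(100² + 0²) ≈ 100, ∠N ≈ 0.00°
|D| = √(278² + 1151²) ≈ 1184.1, ∠D ≈ 76.42°
|G| = 100 / 1184.1 ≈ 0.084452
Gain = 20 log₁₀(0.084452) ≈ -21.47 dB
∠G = 0.00° − 76.42° = -76.42°

ω = 278: -11.9 dB, -45.0°; ω = 1151: -21.5 dB, -76.4°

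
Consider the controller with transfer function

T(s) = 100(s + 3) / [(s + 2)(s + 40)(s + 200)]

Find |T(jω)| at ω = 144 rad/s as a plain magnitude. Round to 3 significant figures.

0.00272

At s = jω = j144:
zero (s+3): 3 + j144 → |·| = √(3²+144²) = √20745 ≈ 144.03, ∠ = arctan(144/3) ≈ 88.81°
pole (s+2): 2 + j144 → |·| = √(2²+144²) = √20740 ≈ 144.01, ∠ = arctan(144/2) ≈ 89.20°
pole (s+40): 40 + j144 → |·| = √(40²+144²) = √22336 ≈ 149.45, ∠ = arctan(144/40) ≈ 74.48°
pole (s+200): 200 + j144 → |·| = √(200²+144²) = √60736 ≈ 246.45, ∠ = arctan(144/200) ≈ 35.75°
|T| = 100 · 144.03 / 5.3042e+06 ≈ 0.0027154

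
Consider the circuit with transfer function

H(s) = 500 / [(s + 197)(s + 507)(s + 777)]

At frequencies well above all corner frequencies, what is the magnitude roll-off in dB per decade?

Each pole contributes −20 dB/decade at high frequency; each zero contributes +20 dB/decade.
Net: 0 zero(s) − 3 pole(s) → -60 dB/decade.

-60 dB/decade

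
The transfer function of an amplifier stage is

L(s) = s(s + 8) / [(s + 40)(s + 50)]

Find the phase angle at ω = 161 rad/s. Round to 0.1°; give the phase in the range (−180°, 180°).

At s = jω = j161:
zero (s+8): 8 + j161 → |·| = √(8²+161²) = √25985 ≈ 161.2, ∠ = arctan(161/8) ≈ 87.16°
zero at origin: s = j161 → |·| = 161, ∠ = 90.00°
pole (s+40): 40 + j161 → |·| = √(40²+161²) = √27521 ≈ 165.89, ∠ = arctan(161/40) ≈ 76.05°
pole (s+50): 50 + j161 → |·| = √(50²+161²) = √28421 ≈ 168.59, ∠ = arctan(161/50) ≈ 72.75°
∠L = 177.16° − 148.80° = 28.36°

28.4°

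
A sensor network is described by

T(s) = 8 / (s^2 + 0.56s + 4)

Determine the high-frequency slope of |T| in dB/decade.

Each pole contributes −20 dB/decade at high frequency; each zero contributes +20 dB/decade.
Net: 0 zero(s) − 2 pole(s) → -40 dB/decade.

-40 dB/decade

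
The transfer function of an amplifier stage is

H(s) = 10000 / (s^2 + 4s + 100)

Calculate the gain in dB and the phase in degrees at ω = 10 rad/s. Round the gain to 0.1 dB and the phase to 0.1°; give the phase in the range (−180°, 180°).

48.0 dB, -90.0°

At s = jω = j10:
quadratic: (j10)² + 4·j10 + 100 = 0 + j40 → |·| ≈ 40, ∠ ≈ 90.00°
|H| = 10000 / 40 ≈ 250
Gain = 20 log₁₀(250) ≈ 47.96 dB
∠H = 0.00° − 90.00° = -90.00°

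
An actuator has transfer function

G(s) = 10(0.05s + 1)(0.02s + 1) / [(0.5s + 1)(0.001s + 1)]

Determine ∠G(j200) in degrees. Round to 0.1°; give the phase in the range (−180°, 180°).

At ω = 200 rad/s:
zero (1 + j200·0.05) = 1 + j10 → |·| ≈ 10.05, ∠ ≈ 84.29°
zero (1 + j200·0.02) = 1 + j4 → |·| ≈ 4.1231, ∠ ≈ 75.96°
pole (1 + j200·0.5) = 1 + j100 → |·| ≈ 100, ∠ ≈ 89.43°
pole (1 + j200·0.001) = 1 + j0.2 → |·| ≈ 1.0198, ∠ ≈ 11.31°
∠G = (84.29° + 75.96°) − (89.43° + 11.31°) = 59.51°

59.5°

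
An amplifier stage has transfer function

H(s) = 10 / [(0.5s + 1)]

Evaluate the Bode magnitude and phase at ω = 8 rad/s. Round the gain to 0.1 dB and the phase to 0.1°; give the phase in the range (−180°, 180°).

7.7 dB, -76.0°

At ω = 8 rad/s:
pole (1 + j8·0.5) = 1 + j4 → |·| ≈ 4.1231, ∠ ≈ 75.96°
|H| = 10 · 1 / (4.1231) ≈ 2.4254
Gain = 20 log₁₀(2.4254) ≈ 7.70 dB
∠H = (0°) − (75.96°) = -75.96°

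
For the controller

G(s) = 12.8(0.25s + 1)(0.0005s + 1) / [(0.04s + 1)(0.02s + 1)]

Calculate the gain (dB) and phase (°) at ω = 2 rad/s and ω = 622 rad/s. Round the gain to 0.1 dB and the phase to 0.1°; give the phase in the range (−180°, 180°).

ω = 2: 23.1 dB, 19.8°; ω = 622: 16.5 dB, -66.2°

At ω = 2 rad/s:
zero (1 + j2·0.25) = 1 + j0.5 → |·| ≈ 1.118, ∠ ≈ 26.57°
zero (1 + j2·0.0005) = 1 + j0.001 → |·| ≈ 1, ∠ ≈ 0.06°
pole (1 + j2·0.04) = 1 + j0.08 → |·| ≈ 1.0032, ∠ ≈ 4.57°
pole (1 + j2·0.02) = 1 + j0.04 → |·| ≈ 1.0008, ∠ ≈ 2.29°
|G| = 12.8 · 1.118 · 1 / (1.0032 · 1.0008) ≈ 14.253
Gain = 20 log₁₀(14.253) ≈ 23.08 dB
∠G = (26.57° + 0.06°) − (4.57° + 2.29°) = 19.77°

At ω = 622 rad/s:
zero (1 + j622·0.25) = 1 + j155.5 → |·| ≈ 155.5, ∠ ≈ 89.63°
zero (1 + j622·0.0005) = 1 + j0.311 → |·| ≈ 1.0472, ∠ ≈ 17.28°
pole (1 + j622·0.04) = 1 + j24.88 → |·| ≈ 24.9, ∠ ≈ 87.70°
pole (1 + j622·0.02) = 1 + j12.44 → |·| ≈ 12.48, ∠ ≈ 85.40°
|G| = 12.8 · 155.5 · 1.0472 / (24.9 · 12.48) ≈ 6.7074
Gain = 20 log₁₀(6.7074) ≈ 16.53 dB
∠G = (89.63° + 17.28°) − (87.70° + 85.40°) = -66.19°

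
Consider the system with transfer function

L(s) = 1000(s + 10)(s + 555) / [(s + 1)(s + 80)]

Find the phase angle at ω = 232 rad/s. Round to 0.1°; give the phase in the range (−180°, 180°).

-50.5°

At s = jω = j232:
zero (s+10): 10 + j232 → |·| = √(10²+232²) = √53924 ≈ 232.22, ∠ = arctan(232/10) ≈ 87.53°
zero (s+555): 555 + j232 → |·| = √(555²+232²) = √361849 ≈ 601.54, ∠ = arctan(232/555) ≈ 22.69°
pole (s+1): 1 + j232 → |·| = √(1²+232²) = √53825 ≈ 232, ∠ = arctan(232/1) ≈ 89.75°
pole (s+80): 80 + j232 → |·| = √(80²+232²) = √60224 ≈ 245.41, ∠ = arctan(232/80) ≈ 70.97°
∠L = 110.22° − 160.72° = -50.50°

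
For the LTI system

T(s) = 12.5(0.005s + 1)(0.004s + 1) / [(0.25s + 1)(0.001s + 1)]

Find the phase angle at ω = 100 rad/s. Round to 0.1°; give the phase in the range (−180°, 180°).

At ω = 100 rad/s:
zero (1 + j100·0.005) = 1 + j0.5 → |·| ≈ 1.118, ∠ ≈ 26.57°
zero (1 + j100·0.004) = 1 + j0.4 → |·| ≈ 1.077, ∠ ≈ 21.80°
pole (1 + j100·0.25) = 1 + j25 → |·| ≈ 25.02, ∠ ≈ 87.71°
pole (1 + j100·0.001) = 1 + j0.1 → |·| ≈ 1.005, ∠ ≈ 5.71°
∠T = (26.57° + 21.80°) − (87.71° + 5.71°) = -45.05°

-45.1°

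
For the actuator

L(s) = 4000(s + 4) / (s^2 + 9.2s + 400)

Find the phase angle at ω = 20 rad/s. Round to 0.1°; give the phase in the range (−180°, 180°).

-11.3°

At s = jω = j20:
zero (s+4): 4 + j20 → |·| = √(4²+20²) = √416 ≈ 20.396, ∠ = arctan(20/4) ≈ 78.69°
quadratic: (j20)² + 9.2·j20 + 400 = 0 + j184 → |·| ≈ 184, ∠ ≈ 90.00°
∠L = 78.69° − 90.00° = -11.31°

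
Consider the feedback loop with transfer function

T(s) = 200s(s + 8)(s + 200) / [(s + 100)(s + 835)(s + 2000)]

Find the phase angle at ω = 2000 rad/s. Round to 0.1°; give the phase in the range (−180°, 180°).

At s = jω = j2000:
zero (s+8): 8 + j2000 → |·| = √(8²+2000²) = √4000064 ≈ 2000, ∠ = arctan(2000/8) ≈ 89.77°
zero (s+200): 200 + j2000 → |·| = √(200²+2000²) = √4040000 ≈ 2010, ∠ = arctan(2000/200) ≈ 84.29°
zero at origin: s = j2000 → |·| = 2000, ∠ = 90.00°
pole (s+100): 100 + j2000 → |·| = √(100²+2000²) = √4010000 ≈ 2002.5, ∠ = arctan(2000/100) ≈ 87.14°
pole (s+835): 835 + j2000 → |·| = √(835²+2000²) = √4697225 ≈ 2167.3, ∠ = arctan(2000/835) ≈ 67.34°
pole (s+2000): 2000 + j2000 → |·| = √(2000²+2000²) = √8000000 ≈ 2828.4, ∠ = arctan(2000/2000) ≈ 45.00°
∠T = 264.06° − 199.48° = 64.58°

64.6°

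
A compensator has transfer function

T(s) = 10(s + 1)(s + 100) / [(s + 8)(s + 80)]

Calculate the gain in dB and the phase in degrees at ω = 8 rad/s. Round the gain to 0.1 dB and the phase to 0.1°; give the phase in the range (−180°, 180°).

19.0 dB, 36.7°

At s = jω = j8:
zero (s+1): 1 + j8 → |·| = √(1²+8²) = √65 ≈ 8.0623, ∠ = arctan(8/1) ≈ 82.87°
zero (s+100): 100 + j8 → |·| = √(100²+8²) = √10064 ≈ 100.32, ∠ = arctan(8/100) ≈ 4.57°
pole (s+8): 8 + j8 → |·| = √(8²+8²) = √128 ≈ 11.314, ∠ = arctan(8/8) ≈ 45.00°
pole (s+80): 80 + j8 → |·| = √(80²+8²) = √6464 ≈ 80.399, ∠ = arctan(8/80) ≈ 5.71°
|T| = 10 · 808.81 / 909.63 ≈ 8.8916
Gain = 20 log₁₀(8.8916) ≈ 18.98 dB
∠T = 87.44° − 50.71° = 36.73°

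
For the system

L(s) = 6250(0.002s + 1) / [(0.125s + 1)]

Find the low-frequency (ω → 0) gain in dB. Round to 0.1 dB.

L(0) = 6250 · 1 / 1 = 6250
20 log₁₀(6250) ≈ 75.92 dB

75.9 dB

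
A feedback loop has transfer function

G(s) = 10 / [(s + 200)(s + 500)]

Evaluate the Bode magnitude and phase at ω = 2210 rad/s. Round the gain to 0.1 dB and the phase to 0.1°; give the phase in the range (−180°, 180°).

-114.0 dB, -162.1°

At s = jω = j2210:
pole (s+200): 200 + j2210 → |·| = √(200²+2210²) = √4924100 ≈ 2219, ∠ = arctan(2210/200) ≈ 84.83°
pole (s+500): 500 + j2210 → |·| = √(500²+2210²) = √5134100 ≈ 2265.9, ∠ = arctan(2210/500) ≈ 77.25°
|G| = 10 / 5.028e+06 ≈ 1.9889e-06
Gain = 20 log₁₀(1.9889e-06) ≈ -114.03 dB
∠G = 0.00° − 162.08° = -162.08°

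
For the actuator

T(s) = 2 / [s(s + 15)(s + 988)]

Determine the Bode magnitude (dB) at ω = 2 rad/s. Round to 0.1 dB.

At s = jω = j2:
pole (s+15): 15 + j2 → |·| = √(15²+2²) = √229 ≈ 15.133, ∠ = arctan(2/15) ≈ 7.59°
pole (s+988): 988 + j2 → |·| = √(988²+2²) = √976148 ≈ 988, ∠ = arctan(2/988) ≈ 0.12°
pole at origin: |s| = 2, ∠ = 90.00° (in denominator)
|T| = 2 / 29903 ≈ 6.6883e-05
Gain = 20 log₁₀(6.6883e-05) ≈ -83.49 dB

-83.5 dB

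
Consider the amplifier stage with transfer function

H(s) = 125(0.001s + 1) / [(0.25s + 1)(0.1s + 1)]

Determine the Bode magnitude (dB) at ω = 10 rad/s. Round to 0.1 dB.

At ω = 10 rad/s:
zero (1 + j10·0.001) = 1 + j0.01 → |·| ≈ 1, ∠ ≈ 0.57°
pole (1 + j10·0.25) = 1 + j2.5 → |·| ≈ 2.6926, ∠ ≈ 68.20°
pole (1 + j10·0.1) = 1 + j1 → |·| ≈ 1.4142, ∠ ≈ 45.00°
|H| = 125 · 1 / (2.6926 · 1.4142) ≈ 32.827
Gain = 20 log₁₀(32.827) ≈ 30.32 dB

30.3 dB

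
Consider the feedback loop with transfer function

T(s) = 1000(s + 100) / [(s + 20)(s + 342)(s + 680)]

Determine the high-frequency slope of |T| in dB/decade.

Each pole contributes −20 dB/decade at high frequency; each zero contributes +20 dB/decade.
Net: 1 zero(s) − 3 pole(s) → -40 dB/decade.

-40 dB/decade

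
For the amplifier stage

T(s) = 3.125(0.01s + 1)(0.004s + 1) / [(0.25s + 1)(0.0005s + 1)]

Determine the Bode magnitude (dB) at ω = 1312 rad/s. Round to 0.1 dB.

At ω = 1312 rad/s:
zero (1 + j1312·0.01) = 1 + j13.12 → |·| ≈ 13.158, ∠ ≈ 85.64°
zero (1 + j1312·0.004) = 1 + j5.248 → |·| ≈ 5.3424, ∠ ≈ 79.21°
pole (1 + j1312·0.25) = 1 + j328 → |·| ≈ 328, ∠ ≈ 89.83°
pole (1 + j1312·0.0005) = 1 + j0.656 → |·| ≈ 1.196, ∠ ≈ 33.26°
|T| = 3.125 · 13.158 · 5.3424 / (328 · 1.196) ≈ 0.55998
Gain = 20 log₁₀(0.55998) ≈ -5.04 dB

-5.0 dB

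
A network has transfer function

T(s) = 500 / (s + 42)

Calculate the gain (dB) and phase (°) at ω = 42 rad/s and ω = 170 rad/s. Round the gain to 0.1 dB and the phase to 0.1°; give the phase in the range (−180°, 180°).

At s = jω = j42:
pole (s+42): 42 + j42 → |·| = √(42²+42²) = √3528 ≈ 59.397, ∠ = arctan(42/42) ≈ 45.00°
|T| = 500 / 59.397 ≈ 8.4179
Gain = 20 log₁₀(8.4179) ≈ 18.50 dB
∠T = 0.00° − 45.00° = -45.00°

At s = jω = j170:
pole (s+42): 42 + j170 → |·| = √(42²+170²) = √30664 ≈ 175.11, ∠ = arctan(170/42) ≈ 76.12°
|T| = 500 / 175.11 ≈ 2.8553
Gain = 20 log₁₀(2.8553) ≈ 9.11 dB
∠T = 0.00° − 76.12° = -76.12°

ω = 42: 18.5 dB, -45.0°; ω = 170: 9.1 dB, -76.1°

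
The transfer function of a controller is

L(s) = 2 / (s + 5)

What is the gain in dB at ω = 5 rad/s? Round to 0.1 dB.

-11.0 dB

Substitute s = j5:
Numerator: 2 = 2 + j0
Denominator: (j5) + 5 = 5 + j5
|N| = √(2² + 0²) ≈ 2, ∠N ≈ 0.00°
|D| = √(5² + 5²) ≈ 7.0711, ∠D ≈ 45.00°
|L| = 2 / 7.0711 ≈ 0.28284
Gain = 20 log₁₀(0.28284) ≈ -10.97 dB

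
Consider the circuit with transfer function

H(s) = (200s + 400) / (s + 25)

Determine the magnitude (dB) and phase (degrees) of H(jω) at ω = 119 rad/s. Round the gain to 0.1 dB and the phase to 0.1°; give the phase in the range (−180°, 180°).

45.8 dB, 10.9°

Substitute s = j119:
Numerator: 200(j119) + 400 = 400 + j23800
Denominator: (j119) + 25 = 25 + j119
|N| = √(400² + 23800²) ≈ 23803, ∠N ≈ 89.04°
|D| = √(25² + 119²) ≈ 121.6, ∠D ≈ 78.14°
|H| = 23803 / 121.6 ≈ 195.75
Gain = 20 log₁₀(195.75) ≈ 45.83 dB
∠H = 89.04° − 78.14° = 10.90°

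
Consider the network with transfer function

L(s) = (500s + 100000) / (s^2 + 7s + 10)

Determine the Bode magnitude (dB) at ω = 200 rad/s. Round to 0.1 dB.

11.0 dB

Substitute s = j200:
Numerator: 500(j200) + 100000 = 100000 + j100000
Denominator: (j200)^2 + 7(j200) + 10 = -39990 + j1400
|N| = √(100000² + 100000²) ≈ 1.4142e+05, ∠N ≈ 45.00°
|D| = √(39990² + 1400²) ≈ 40014, ∠D ≈ 177.99°
|L| = 1.4142e+05 / 40014 ≈ 3.5343
Gain = 20 log₁₀(3.5343) ≈ 10.97 dB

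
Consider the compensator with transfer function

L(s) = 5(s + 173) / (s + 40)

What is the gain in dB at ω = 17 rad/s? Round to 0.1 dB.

26.0 dB

At s = jω = j17:
zero (s+173): 173 + j17 → |·| = √(173²+17²) = √30218 ≈ 173.83, ∠ = arctan(17/173) ≈ 5.61°
pole (s+40): 40 + j17 → |·| = √(40²+17²) = √1889 ≈ 43.463, ∠ = arctan(17/40) ≈ 23.03°
|L| = 5 · 173.83 / 43.463 ≈ 19.997
Gain = 20 log₁₀(19.997) ≈ 26.02 dB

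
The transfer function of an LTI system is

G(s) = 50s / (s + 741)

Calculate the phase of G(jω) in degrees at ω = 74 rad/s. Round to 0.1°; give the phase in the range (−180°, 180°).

At s = jω = j74:
zero at origin: s = j74 → |·| = 74, ∠ = 90.00°
pole (s+741): 741 + j74 → |·| = √(741²+74²) = √554557 ≈ 744.69, ∠ = arctan(74/741) ≈ 5.70°
∠G = 90.00° − 5.70° = 84.30°

84.3°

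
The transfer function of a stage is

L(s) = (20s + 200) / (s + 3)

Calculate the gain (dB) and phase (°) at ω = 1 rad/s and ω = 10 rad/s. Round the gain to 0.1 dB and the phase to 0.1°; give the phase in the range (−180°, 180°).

Substitute s = j1:
Numerator: 20(j1) + 200 = 200 + j20
Denominator: (j1) + 3 = 3 + j1
|N| = √(200² + 20²) ≈ 201, ∠N ≈ 5.71°
|D| = √(3² + 1²) ≈ 3.1623, ∠D ≈ 18.43°
|L| = 201 / 3.1623 ≈ 63.561
Gain = 20 log₁₀(63.561) ≈ 36.06 dB
∠L = 5.71° − 18.43° = -12.72°

Substitute s = j10:
Numerator: 20(j10) + 200 = 200 + j200
Denominator: (j10) + 3 = 3 + j10
|N| = √(200² + 200²) ≈ 282.84, ∠N ≈ 45.00°
|D| = √(3² + 10²) ≈ 10.44, ∠D ≈ 73.30°
|L| = 282.84 / 10.44 ≈ 27.092
Gain = 20 log₁₀(27.092) ≈ 28.66 dB
∠L = 45.00° − 73.30° = -28.30°

ω = 1: 36.1 dB, -12.7°; ω = 10: 28.7 dB, -28.3°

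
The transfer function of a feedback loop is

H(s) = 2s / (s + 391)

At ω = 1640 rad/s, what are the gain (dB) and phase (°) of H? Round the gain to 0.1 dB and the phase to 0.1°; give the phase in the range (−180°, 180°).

At s = jω = j1640:
zero at origin: s = j1640 → |·| = 1640, ∠ = 90.00°
pole (s+391): 391 + j1640 → |·| = √(391²+1640²) = √2842481 ≈ 1686, ∠ = arctan(1640/391) ≈ 76.59°
|H| = 2 · 1640 / 1686 ≈ 1.9454
Gain = 20 log₁₀(1.9454) ≈ 5.78 dB
∠H = 90.00° − 76.59° = 13.41°

5.8 dB, 13.4°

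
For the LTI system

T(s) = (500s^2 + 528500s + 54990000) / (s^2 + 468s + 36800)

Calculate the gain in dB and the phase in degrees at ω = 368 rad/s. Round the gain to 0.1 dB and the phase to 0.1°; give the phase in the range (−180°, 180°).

Substitute s = j368:
Numerator: 500(j368)^2 + 528500(j368) + 54990000 = -12722000 + j194488000
Denominator: (j368)^2 + 468(j368) + 36800 = -98624 + j172224
|N| = √(12722000² + 194488000²) ≈ 1.949e+08, ∠N ≈ 93.74°
|D| = √(98624² + 172224²) ≈ 1.9846e+05, ∠D ≈ 119.80°
|T| = 1.949e+08 / 1.9846e+05 ≈ 982.06
Gain = 20 log₁₀(982.06) ≈ 59.84 dB
∠T = 93.74° − 119.80° = -26.06°

59.8 dB, -26.1°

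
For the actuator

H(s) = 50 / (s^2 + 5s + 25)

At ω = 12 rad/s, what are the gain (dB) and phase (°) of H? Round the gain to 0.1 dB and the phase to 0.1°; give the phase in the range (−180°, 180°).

At s = jω = j12:
quadratic: (j12)² + 5·j12 + 25 = -119 + j60 → |·| ≈ 133.27, ∠ ≈ 153.24°
|H| = 50 / 133.27 ≈ 0.37518
Gain = 20 log₁₀(0.37518) ≈ -8.52 dB
∠H = 0.00° − 153.24° = -153.24°

-8.5 dB, -153.2°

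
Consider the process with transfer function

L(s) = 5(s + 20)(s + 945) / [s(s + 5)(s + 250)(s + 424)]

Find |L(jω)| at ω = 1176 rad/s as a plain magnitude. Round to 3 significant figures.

4.27e-06

At s = jω = j1176:
zero (s+20): 20 + j1176 → |·| = √(20²+1176²) = √1383376 ≈ 1176.2, ∠ = arctan(1176/20) ≈ 89.03°
zero (s+945): 945 + j1176 → |·| = √(945²+1176²) = √2276001 ≈ 1508.6, ∠ = arctan(1176/945) ≈ 51.22°
pole (s+5): 5 + j1176 → |·| = √(5²+1176²) = √1383001 ≈ 1176, ∠ = arctan(1176/5) ≈ 89.76°
pole (s+250): 250 + j1176 → |·| = √(250²+1176²) = √1445476 ≈ 1202.3, ∠ = arctan(1176/250) ≈ 78.00°
pole (s+424): 424 + j1176 → |·| = √(424²+1176²) = √1562752 ≈ 1250.1, ∠ = arctan(1176/424) ≈ 70.17°
pole at origin: |s| = 1176, ∠ = 90.00° (in denominator)
|L| = 5 · 1.7744e+06 / 2.0786e+12 ≈ 4.2683e-06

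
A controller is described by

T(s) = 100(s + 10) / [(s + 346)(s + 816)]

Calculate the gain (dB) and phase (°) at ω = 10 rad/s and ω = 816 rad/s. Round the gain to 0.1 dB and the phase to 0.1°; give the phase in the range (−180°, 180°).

ω = 10: -46.0 dB, 42.6°; ω = 816: -22.0 dB, -22.7°

At s = jω = j10:
zero (s+10): 10 + j10 → |·| = √(10²+10²) = √200 ≈ 14.142, ∠ = arctan(10/10) ≈ 45.00°
pole (s+346): 346 + j10 → |·| = √(346²+10²) = √119816 ≈ 346.14, ∠ = arctan(10/346) ≈ 1.66°
pole (s+816): 816 + j10 → |·| = √(816²+10²) = √665956 ≈ 816.06, ∠ = arctan(10/816) ≈ 0.70°
|T| = 100 · 14.142 / 2.8247e+05 ≈ 0.0050065
Gain = 20 log₁₀(0.0050065) ≈ -46.01 dB
∠T = 45.00° − 2.36° = 42.64°

At s = jω = j816:
zero (s+10): 10 + j816 → |·| = √(10²+816²) = √665956 ≈ 816.06, ∠ = arctan(816/10) ≈ 89.30°
pole (s+346): 346 + j816 → |·| = √(346²+816²) = √785572 ≈ 886.32, ∠ = arctan(816/346) ≈ 67.02°
pole (s+816): 816 + j816 → |·| = √(816²+816²) = √1331712 ≈ 1154, ∠ = arctan(816/816) ≈ 45.00°
|T| = 100 · 816.06 / 1.0228e+06 ≈ 0.079787
Gain = 20 log₁₀(0.079787) ≈ -21.96 dB
∠T = 89.30° − 112.02° = -22.72°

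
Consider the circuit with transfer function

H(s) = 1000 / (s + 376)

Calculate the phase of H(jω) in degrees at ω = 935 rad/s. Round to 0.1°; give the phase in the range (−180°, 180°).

At s = jω = j935:
pole (s+376): 376 + j935 → |·| = √(376²+935²) = √1015601 ≈ 1007.8, ∠ = arctan(935/376) ≈ 68.09°
∠H = 0.00° − 68.09° = -68.09°

-68.1°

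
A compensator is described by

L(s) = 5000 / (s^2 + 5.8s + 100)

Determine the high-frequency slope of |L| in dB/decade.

-40 dB/decade

Each pole contributes −20 dB/decade at high frequency; each zero contributes +20 dB/decade.
Net: 0 zero(s) − 2 pole(s) → -40 dB/decade.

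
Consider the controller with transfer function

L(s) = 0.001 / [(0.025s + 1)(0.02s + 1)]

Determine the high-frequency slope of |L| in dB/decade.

Each pole contributes −20 dB/decade at high frequency; each zero contributes +20 dB/decade.
Net: 0 zero(s) − 2 pole(s) → -40 dB/decade.

-40 dB/decade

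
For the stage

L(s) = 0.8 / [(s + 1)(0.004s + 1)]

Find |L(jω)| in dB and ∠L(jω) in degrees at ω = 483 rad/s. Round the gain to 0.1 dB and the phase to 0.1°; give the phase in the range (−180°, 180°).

At ω = 483 rad/s:
pole (1 + j483·1) = 1 + j483 → |·| ≈ 483, ∠ ≈ 89.88°
pole (1 + j483·0.004) = 1 + j1.932 → |·| ≈ 2.1755, ∠ ≈ 62.63°
|L| = 0.8 · 1 / (483 · 2.1755) ≈ 0.00076135
Gain = 20 log₁₀(0.00076135) ≈ -62.37 dB
∠L = (0°) − (89.88° + 62.63°) = -152.51°

-62.4 dB, -152.5°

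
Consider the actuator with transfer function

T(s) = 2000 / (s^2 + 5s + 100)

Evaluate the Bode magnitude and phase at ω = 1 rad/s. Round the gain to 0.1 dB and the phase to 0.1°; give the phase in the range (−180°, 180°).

At s = jω = j1:
quadratic: (j1)² + 5·j1 + 100 = 99 + j5 → |·| ≈ 99.126, ∠ ≈ 2.89°
|T| = 2000 / 99.126 ≈ 20.176
Gain = 20 log₁₀(20.176) ≈ 26.10 dB
∠T = 0.00° − 2.89° = -2.89°

26.1 dB, -2.9°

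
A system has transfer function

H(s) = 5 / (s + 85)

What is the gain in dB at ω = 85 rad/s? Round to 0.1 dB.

Substitute s = j85:
Numerator: 5 = 5 + j0
Denominator: (j85) + 85 = 85 + j85
|N| = √(5² + 0²) ≈ 5, ∠N ≈ 0.00°
|D| = √(85² + 85²) ≈ 120.21, ∠D ≈ 45.00°
|H| = 5 / 120.21 ≈ 0.041594
Gain = 20 log₁₀(0.041594) ≈ -27.62 dB

-27.6 dB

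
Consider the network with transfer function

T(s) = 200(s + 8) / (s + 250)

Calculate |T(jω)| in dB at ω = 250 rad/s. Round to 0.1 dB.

At s = jω = j250:
zero (s+8): 8 + j250 → |·| = √(8²+250²) = √62564 ≈ 250.13, ∠ = arctan(250/8) ≈ 88.17°
pole (s+250): 250 + j250 → |·| = √(250²+250²) = √125000 ≈ 353.55, ∠ = arctan(250/250) ≈ 45.00°
|T| = 200 · 250.13 / 353.55 ≈ 141.5
Gain = 20 log₁₀(141.5) ≈ 43.02 dB

43.0 dB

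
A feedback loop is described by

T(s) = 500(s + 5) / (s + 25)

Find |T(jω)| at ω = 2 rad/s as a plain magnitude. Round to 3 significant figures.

107

At s = jω = j2:
zero (s+5): 5 + j2 → |·| = √(5²+2²) = √29 ≈ 5.3852, ∠ = arctan(2/5) ≈ 21.80°
pole (s+25): 25 + j2 → |·| = √(25²+2²) = √629 ≈ 25.08, ∠ = arctan(2/25) ≈ 4.57°
|T| = 500 · 5.3852 / 25.08 ≈ 107.36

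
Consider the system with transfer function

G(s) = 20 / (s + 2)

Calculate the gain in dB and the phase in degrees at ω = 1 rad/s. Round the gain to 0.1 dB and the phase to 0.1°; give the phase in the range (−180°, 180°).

19.0 dB, -26.6°

Substitute s = j1:
Numerator: 20 = 20 + j0
Denominator: (j1) + 2 = 2 + j1
|N| = √(20² + 0²) ≈ 20, ∠N ≈ 0.00°
|D| = √(2² + 1²) ≈ 2.2361, ∠D ≈ 26.57°
|G| = 20 / 2.2361 ≈ 8.9441
Gain = 20 log₁₀(8.9441) ≈ 19.03 dB
∠G = 0.00° − 26.57° = -26.57°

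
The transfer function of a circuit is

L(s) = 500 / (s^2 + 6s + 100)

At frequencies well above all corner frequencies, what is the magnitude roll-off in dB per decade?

Each pole contributes −20 dB/decade at high frequency; each zero contributes +20 dB/decade.
Net: 0 zero(s) − 2 pole(s) → -40 dB/decade.

-40 dB/decade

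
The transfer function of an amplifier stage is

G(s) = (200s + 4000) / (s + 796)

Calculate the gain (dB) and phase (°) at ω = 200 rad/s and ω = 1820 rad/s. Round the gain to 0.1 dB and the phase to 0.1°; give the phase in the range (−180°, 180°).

Substitute s = j200:
Numerator: 200(j200) + 4000 = 4000 + j40000
Denominator: (j200) + 796 = 796 + j200
|N| = √(4000² + 40000²) ≈ 40200, ∠N ≈ 84.29°
|D| = √(796² + 200²) ≈ 820.74, ∠D ≈ 14.10°
|G| = 40200 / 820.74 ≈ 48.98
Gain = 20 log₁₀(48.98) ≈ 33.80 dB
∠G = 84.29° − 14.10° = 70.19°

Substitute s = j1820:
Numerator: 200(j1820) + 4000 = 4000 + j364000
Denominator: (j1820) + 796 = 796 + j1820
|N| = √(4000² + 364000²) ≈ 3.6402e+05, ∠N ≈ 89.37°
|D| = √(796² + 1820²) ≈ 1986.5, ∠D ≈ 66.38°
|G| = 3.6402e+05 / 1986.5 ≈ 183.25
Gain = 20 log₁₀(183.25) ≈ 45.26 dB
∠G = 89.37° − 66.38° = 22.99°

ω = 200: 33.8 dB, 70.2°; ω = 1820: 45.3 dB, 23.0°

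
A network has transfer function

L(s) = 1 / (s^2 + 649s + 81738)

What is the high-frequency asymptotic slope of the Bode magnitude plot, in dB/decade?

Each pole contributes −20 dB/decade at high frequency; each zero contributes +20 dB/decade.
Net: 0 zero(s) − 2 pole(s) → -40 dB/decade.

-40 dB/decade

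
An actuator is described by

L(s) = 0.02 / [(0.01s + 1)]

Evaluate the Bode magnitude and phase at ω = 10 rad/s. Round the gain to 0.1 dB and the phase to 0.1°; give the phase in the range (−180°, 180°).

At ω = 10 rad/s:
pole (1 + j10·0.01) = 1 + j0.1 → |·| ≈ 1.005, ∠ ≈ 5.71°
|L| = 0.02 · 1 / (1.005) ≈ 0.0199
Gain = 20 log₁₀(0.0199) ≈ -34.02 dB
∠L = (0°) − (5.71°) = -5.71°

-34.0 dB, -5.7°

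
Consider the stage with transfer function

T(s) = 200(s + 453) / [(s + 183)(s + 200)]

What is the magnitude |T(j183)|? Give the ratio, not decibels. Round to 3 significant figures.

1.39

At s = jω = j183:
zero (s+453): 453 + j183 → |·| = √(453²+183²) = √238698 ≈ 488.57, ∠ = arctan(183/453) ≈ 22.00°
pole (s+183): 183 + j183 → |·| = √(183²+183²) = √66978 ≈ 258.8, ∠ = arctan(183/183) ≈ 45.00°
pole (s+200): 200 + j183 → |·| = √(200²+183²) = √73489 ≈ 271.09, ∠ = arctan(183/200) ≈ 42.46°
|T| = 200 · 488.57 / 70158 ≈ 1.3928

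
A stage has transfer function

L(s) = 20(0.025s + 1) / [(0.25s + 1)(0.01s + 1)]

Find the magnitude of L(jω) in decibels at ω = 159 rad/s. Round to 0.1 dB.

0.8 dB

At ω = 159 rad/s:
zero (1 + j159·0.025) = 1 + j3.975 → |·| ≈ 4.0989, ∠ ≈ 75.88°
pole (1 + j159·0.25) = 1 + j39.75 → |·| ≈ 39.763, ∠ ≈ 88.56°
pole (1 + j159·0.01) = 1 + j1.59 → |·| ≈ 1.8783, ∠ ≈ 57.83°
|L| = 20 · 4.0989 / (39.763 · 1.8783) ≈ 1.0976
Gain = 20 log₁₀(1.0976) ≈ 0.81 dB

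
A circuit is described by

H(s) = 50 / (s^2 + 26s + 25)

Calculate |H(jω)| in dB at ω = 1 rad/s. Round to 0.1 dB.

3.0 dB

Substitute s = j1:
Numerator: 50 = 50 + j0
Denominator: (j1)^2 + 26(j1) + 25 = 24 + j26
|N| = √(50² + 0²) ≈ 50, ∠N ≈ 0.00°
|D| = √(24² + 26²) ≈ 35.384, ∠D ≈ 47.29°
|H| = 50 / 35.384 ≈ 1.4131
Gain = 20 log₁₀(1.4131) ≈ 3.00 dB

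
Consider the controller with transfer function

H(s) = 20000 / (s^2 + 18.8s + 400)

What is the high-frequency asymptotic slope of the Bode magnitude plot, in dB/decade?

-40 dB/decade

Each pole contributes −20 dB/decade at high frequency; each zero contributes +20 dB/decade.
Net: 0 zero(s) − 2 pole(s) → -40 dB/decade.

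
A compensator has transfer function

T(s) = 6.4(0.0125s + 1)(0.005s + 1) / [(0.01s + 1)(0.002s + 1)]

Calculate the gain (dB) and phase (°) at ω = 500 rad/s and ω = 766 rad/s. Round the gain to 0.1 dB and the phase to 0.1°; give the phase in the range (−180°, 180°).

ω = 500: 23.6 dB, 25.4°; ω = 766: 24.7 dB, 20.0°

At ω = 500 rad/s:
zero (1 + j500·0.0125) = 1 + j6.25 → |·| ≈ 6.3295, ∠ ≈ 80.91°
zero (1 + j500·0.005) = 1 + j2.5 → |·| ≈ 2.6926, ∠ ≈ 68.20°
pole (1 + j500·0.01) = 1 + j5 → |·| ≈ 5.099, ∠ ≈ 78.69°
pole (1 + j500·0.002) = 1 + j1 → |·| ≈ 1.4142, ∠ ≈ 45.00°
|T| = 6.4 · 6.3295 · 2.6926 / (5.099 · 1.4142) ≈ 15.126
Gain = 20 log₁₀(15.126) ≈ 23.59 dB
∠T = (80.91° + 68.20°) − (78.69° + 45.00°) = 25.42°

At ω = 766 rad/s:
zero (1 + j766·0.0125) = 1 + j9.575 → |·| ≈ 9.6271, ∠ ≈ 84.04°
zero (1 + j766·0.005) = 1 + j3.83 → |·| ≈ 3.9584, ∠ ≈ 75.37°
pole (1 + j766·0.01) = 1 + j7.66 → |·| ≈ 7.725, ∠ ≈ 82.56°
pole (1 + j766·0.002) = 1 + j1.532 → |·| ≈ 1.8295, ∠ ≈ 56.87°
|T| = 6.4 · 9.6271 · 3.9584 / (7.725 · 1.8295) ≈ 17.257
Gain = 20 log₁₀(17.257) ≈ 24.74 dB
∠T = (84.04° + 75.37°) − (82.56° + 56.87°) = 19.98°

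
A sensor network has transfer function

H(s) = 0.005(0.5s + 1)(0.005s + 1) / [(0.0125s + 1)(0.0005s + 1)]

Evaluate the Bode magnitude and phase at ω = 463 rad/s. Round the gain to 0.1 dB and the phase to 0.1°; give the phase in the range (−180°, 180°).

-6.3 dB, 63.2°

At ω = 463 rad/s:
zero (1 + j463·0.5) = 1 + j231.5 → |·| ≈ 231.5, ∠ ≈ 89.75°
zero (1 + j463·0.005) = 1 + j2.315 → |·| ≈ 2.5218, ∠ ≈ 66.64°
pole (1 + j463·0.0125) = 1 + j5.7875 → |·| ≈ 5.8733, ∠ ≈ 80.20°
pole (1 + j463·0.0005) = 1 + j0.2315 → |·| ≈ 1.0264, ∠ ≈ 13.03°
|H| = 0.005 · 231.5 · 2.5218 / (5.8733 · 1.0264) ≈ 0.48421
Gain = 20 log₁₀(0.48421) ≈ -6.30 dB
∠H = (89.75° + 66.64°) − (80.20° + 13.03°) = 63.16°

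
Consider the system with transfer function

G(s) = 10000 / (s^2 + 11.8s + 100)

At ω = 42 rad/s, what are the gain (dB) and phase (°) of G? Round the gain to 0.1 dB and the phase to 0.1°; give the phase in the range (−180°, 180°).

At s = jω = j42:
quadratic: (j42)² + 11.8·j42 + 100 = -1664 + j495.6 → |·| ≈ 1736.2, ∠ ≈ 163.41°
|G| = 10000 / 1736.2 ≈ 5.7597
Gain = 20 log₁₀(5.7597) ≈ 15.21 dB
∠G = 0.00° − 163.41° = -163.41°

15.2 dB, -163.4°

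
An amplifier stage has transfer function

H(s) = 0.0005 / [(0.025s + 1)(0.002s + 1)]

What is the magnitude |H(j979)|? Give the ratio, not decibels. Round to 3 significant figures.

At ω = 979 rad/s:
pole (1 + j979·0.025) = 1 + j24.475 → |·| ≈ 24.495, ∠ ≈ 87.66°
pole (1 + j979·0.002) = 1 + j1.958 → |·| ≈ 2.1986, ∠ ≈ 62.95°
|H| = 0.0005 · 1 / (24.495 · 2.1986) ≈ 9.2842e-06

9.28e-06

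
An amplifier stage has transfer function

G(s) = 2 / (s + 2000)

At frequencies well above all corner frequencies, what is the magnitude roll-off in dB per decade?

Each pole contributes −20 dB/decade at high frequency; each zero contributes +20 dB/decade.
Net: 0 zero(s) − 1 pole(s) → -20 dB/decade.

-20 dB/decade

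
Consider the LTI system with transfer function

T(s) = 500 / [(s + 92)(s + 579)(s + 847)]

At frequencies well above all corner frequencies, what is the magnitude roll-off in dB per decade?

-60 dB/decade

Each pole contributes −20 dB/decade at high frequency; each zero contributes +20 dB/decade.
Net: 0 zero(s) − 3 pole(s) → -60 dB/decade.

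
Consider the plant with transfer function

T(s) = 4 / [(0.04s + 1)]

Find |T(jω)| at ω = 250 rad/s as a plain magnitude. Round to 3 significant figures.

0.398

At ω = 250 rad/s:
pole (1 + j250·0.04) = 1 + j10 → |·| ≈ 10.05, ∠ ≈ 84.29°
|T| = 4 · 1 / (10.05) ≈ 0.39801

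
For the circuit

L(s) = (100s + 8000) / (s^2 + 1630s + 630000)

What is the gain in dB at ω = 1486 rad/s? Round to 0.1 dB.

Substitute s = j1486:
Numerator: 100(j1486) + 8000 = 8000 + j148600
Denominator: (j1486)^2 + 1630(j1486) + 630000 = -1578196 + j2422180
|N| = √(8000² + 148600²) ≈ 1.4882e+05, ∠N ≈ 86.92°
|D| = √(1578196² + 2422180²) ≈ 2.891e+06, ∠D ≈ 123.09°
|L| = 1.4882e+05 / 2.891e+06 ≈ 0.051477
Gain = 20 log₁₀(0.051477) ≈ -25.77 dB

-25.8 dB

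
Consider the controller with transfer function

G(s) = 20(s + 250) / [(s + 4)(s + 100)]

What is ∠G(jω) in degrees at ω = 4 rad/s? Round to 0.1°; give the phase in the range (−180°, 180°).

At s = jω = j4:
zero (s+250): 250 + j4 → |·| = √(250²+4²) = √62516 ≈ 250.03, ∠ = arctan(4/250) ≈ 0.92°
pole (s+4): 4 + j4 → |·| = √(4²+4²) = √32 ≈ 5.6569, ∠ = arctan(4/4) ≈ 45.00°
pole (s+100): 100 + j4 → |·| = √(100²+4²) = √10016 ≈ 100.08, ∠ = arctan(4/100) ≈ 2.29°
∠G = 0.92° − 47.29° = -46.37°

-46.4°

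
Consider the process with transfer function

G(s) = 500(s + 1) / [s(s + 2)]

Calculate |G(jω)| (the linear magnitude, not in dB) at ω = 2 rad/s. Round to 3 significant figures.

At s = jω = j2:
zero (s+1): 1 + j2 → |·| = √(1²+2²) = √5 ≈ 2.2361, ∠ = arctan(2/1) ≈ 63.43°
pole (s+2): 2 + j2 → |·| = √(2²+2²) = √8 ≈ 2.8284, ∠ = arctan(2/2) ≈ 45.00°
pole at origin: |s| = 2, ∠ = 90.00° (in denominator)
|G| = 500 · 2.2361 / 5.6568 ≈ 197.65

198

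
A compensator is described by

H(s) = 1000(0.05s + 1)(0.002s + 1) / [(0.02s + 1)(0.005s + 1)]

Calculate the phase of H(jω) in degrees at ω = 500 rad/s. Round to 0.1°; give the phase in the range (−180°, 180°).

At ω = 500 rad/s:
zero (1 + j500·0.05) = 1 + j25 → |·| ≈ 25.02, ∠ ≈ 87.71°
zero (1 + j500·0.002) = 1 + j1 → |·| ≈ 1.4142, ∠ ≈ 45.00°
pole (1 + j500·0.02) = 1 + j10 → |·| ≈ 10.05, ∠ ≈ 84.29°
pole (1 + j500·0.005) = 1 + j2.5 → |·| ≈ 2.6926, ∠ ≈ 68.20°
∠H = (87.71° + 45.00°) − (84.29° + 68.20°) = -19.78°

-19.8°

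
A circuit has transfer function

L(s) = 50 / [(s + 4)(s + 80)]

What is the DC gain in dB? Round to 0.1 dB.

-16.1 dB

L(0) = 50 / (4·80) = 0.15625
20 log₁₀(0.15625) ≈ -16.12 dB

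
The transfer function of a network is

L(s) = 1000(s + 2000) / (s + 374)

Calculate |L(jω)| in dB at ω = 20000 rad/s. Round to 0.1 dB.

60.0 dB

At s = jω = j20000:
zero (s+2000): 2000 + j20000 → |·| = √(2000²+20000²) = √404000000 ≈ 20100, ∠ = arctan(20000/2000) ≈ 84.29°
pole (s+374): 374 + j20000 → |·| = √(374²+20000²) = √400139876 ≈ 20003, ∠ = arctan(20000/374) ≈ 88.93°
|L| = 1000 · 20100 / 20003 ≈ 1004.8
Gain = 20 log₁₀(1004.8) ≈ 60.04 dB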